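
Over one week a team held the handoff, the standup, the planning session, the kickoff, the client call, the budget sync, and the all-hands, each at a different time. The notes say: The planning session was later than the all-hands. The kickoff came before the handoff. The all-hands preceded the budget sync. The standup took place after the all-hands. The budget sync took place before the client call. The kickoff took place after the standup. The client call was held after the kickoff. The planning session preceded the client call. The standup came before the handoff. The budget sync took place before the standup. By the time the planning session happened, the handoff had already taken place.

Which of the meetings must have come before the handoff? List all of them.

Directly stated before the handoff: the kickoff and the standup.
The all-hands reaches the handoff via the all-hands → the standup → the handoff.
The budget sync reaches the handoff via the budget sync → the standup → the handoff.
No chain forces the planning session (or any of the others) ahead of the handoff.

the all-hands, the budget sync, the kickoff, the standup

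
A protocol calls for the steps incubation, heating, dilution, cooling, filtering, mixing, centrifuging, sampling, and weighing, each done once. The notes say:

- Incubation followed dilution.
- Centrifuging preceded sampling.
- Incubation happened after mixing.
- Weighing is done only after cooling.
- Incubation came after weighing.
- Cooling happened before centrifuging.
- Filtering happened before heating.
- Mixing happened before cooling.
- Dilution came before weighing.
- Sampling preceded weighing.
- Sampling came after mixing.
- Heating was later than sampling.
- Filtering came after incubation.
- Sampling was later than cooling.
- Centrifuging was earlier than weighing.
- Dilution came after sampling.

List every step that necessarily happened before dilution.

Directly stated before dilution: sampling.
Centrifuging reaches dilution via centrifuging → sampling → dilution.
Cooling reaches dilution via cooling → sampling → dilution.
Mixing reaches dilution via mixing → sampling → dilution.
No chain forces heating (or any of the others) ahead of dilution.

centrifuging, cooling, mixing, sampling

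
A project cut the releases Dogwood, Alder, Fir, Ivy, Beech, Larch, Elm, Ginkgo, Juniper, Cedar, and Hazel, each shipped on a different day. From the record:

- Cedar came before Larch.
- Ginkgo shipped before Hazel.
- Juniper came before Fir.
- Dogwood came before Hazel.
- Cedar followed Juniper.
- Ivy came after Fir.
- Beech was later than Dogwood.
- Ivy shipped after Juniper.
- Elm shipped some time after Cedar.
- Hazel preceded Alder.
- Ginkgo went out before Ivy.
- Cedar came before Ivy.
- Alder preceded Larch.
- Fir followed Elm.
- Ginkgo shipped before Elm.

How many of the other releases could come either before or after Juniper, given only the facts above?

Forced after Juniper: Cedar, Elm, Fir, Ivy, and Larch.
That leaves Alder, Beech, Dogwood, Ginkgo, and Hazel with no forced order relative to Juniper — 5.

5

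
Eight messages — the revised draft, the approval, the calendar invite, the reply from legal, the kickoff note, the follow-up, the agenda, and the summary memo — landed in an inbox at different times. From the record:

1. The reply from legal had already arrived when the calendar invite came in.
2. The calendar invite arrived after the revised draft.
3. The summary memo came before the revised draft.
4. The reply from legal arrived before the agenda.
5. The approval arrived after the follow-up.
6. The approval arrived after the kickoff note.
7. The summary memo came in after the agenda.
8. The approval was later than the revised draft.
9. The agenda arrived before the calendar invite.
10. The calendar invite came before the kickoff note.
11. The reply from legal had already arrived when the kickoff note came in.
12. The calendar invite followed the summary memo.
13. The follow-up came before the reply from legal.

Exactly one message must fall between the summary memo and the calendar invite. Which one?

Tracing the constraints gives the summary memo → the revised draft → the calendar invite, so the revised draft sits after the summary memo and before the calendar invite.
No other message is forced both after the summary memo and before the calendar invite.

the revised draft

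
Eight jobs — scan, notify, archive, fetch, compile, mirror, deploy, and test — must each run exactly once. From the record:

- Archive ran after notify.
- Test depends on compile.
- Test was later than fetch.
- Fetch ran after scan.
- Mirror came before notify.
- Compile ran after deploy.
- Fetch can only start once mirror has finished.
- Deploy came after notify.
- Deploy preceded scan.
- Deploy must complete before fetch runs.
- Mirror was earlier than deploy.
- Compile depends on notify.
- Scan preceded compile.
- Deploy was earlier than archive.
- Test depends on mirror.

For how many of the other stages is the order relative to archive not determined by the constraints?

4

Forced before archive: deploy, mirror, and notify.
That leaves compile, fetch, scan, and test with no forced order relative to archive — 4.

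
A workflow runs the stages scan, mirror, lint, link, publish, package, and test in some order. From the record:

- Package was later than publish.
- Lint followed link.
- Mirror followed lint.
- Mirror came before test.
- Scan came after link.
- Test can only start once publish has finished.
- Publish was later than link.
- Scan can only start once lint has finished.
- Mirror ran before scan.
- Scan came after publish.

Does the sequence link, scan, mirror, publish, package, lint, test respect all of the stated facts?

no

The constraints require mirror before scan, but in the proposed sequence scan appears ahead of mirror. That one violation is enough.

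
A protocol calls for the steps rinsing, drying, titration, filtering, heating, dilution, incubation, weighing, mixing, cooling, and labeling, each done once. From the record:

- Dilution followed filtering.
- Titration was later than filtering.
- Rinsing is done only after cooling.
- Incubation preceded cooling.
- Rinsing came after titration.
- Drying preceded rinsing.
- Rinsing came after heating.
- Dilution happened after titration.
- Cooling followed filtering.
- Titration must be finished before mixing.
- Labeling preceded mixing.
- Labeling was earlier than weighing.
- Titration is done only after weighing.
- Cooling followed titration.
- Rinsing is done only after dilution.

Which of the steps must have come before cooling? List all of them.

filtering, incubation, labeling, titration, weighing

Directly stated before cooling: filtering, incubation, and titration.
Labeling reaches cooling via labeling → weighing → titration → cooling.
Weighing reaches cooling via weighing → titration → cooling.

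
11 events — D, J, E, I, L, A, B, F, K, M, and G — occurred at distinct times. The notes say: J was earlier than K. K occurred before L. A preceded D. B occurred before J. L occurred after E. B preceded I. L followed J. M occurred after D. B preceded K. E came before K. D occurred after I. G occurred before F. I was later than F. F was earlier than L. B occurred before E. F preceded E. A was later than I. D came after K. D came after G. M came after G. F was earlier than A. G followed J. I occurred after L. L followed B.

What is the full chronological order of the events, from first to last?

The constraints fix every adjacent pair, so only one ordering works:
B → J → G → F → E → K → L → I → A → D → M.

B, J, G, F, E, K, L, I, A, D, M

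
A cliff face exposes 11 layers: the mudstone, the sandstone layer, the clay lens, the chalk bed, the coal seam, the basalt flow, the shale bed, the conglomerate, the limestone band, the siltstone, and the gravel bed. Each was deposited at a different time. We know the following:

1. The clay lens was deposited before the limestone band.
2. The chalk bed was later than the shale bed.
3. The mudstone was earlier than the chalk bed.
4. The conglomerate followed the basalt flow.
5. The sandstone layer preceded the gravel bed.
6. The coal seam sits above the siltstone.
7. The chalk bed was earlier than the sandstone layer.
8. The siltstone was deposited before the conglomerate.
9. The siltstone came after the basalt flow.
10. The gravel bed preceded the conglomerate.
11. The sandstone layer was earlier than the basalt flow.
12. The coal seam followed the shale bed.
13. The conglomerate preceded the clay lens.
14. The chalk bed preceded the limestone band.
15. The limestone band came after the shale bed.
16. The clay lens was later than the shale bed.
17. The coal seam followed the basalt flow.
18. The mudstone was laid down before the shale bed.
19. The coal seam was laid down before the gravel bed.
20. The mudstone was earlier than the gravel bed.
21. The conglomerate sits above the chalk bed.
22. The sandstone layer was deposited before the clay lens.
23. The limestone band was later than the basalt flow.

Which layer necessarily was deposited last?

the limestone band

Every other layer has a chain of constraints placing it before the limestone band, so the limestone band is last.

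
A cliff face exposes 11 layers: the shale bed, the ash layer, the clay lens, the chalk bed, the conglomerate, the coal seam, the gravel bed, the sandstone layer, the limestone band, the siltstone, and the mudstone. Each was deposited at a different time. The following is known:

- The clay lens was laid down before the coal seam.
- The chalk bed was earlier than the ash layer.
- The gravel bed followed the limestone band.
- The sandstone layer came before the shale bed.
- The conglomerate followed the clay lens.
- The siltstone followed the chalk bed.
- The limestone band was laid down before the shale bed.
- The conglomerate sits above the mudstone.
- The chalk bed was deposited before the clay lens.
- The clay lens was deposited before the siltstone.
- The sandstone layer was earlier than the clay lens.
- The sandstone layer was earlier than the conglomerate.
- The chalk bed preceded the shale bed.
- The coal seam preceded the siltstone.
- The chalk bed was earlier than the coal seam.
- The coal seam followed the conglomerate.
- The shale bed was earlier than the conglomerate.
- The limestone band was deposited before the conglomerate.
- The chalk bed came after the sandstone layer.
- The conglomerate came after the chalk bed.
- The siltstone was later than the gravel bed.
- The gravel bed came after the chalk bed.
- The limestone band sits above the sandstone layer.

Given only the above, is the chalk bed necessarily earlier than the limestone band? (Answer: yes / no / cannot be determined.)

No chain of stated constraints runs from the chalk bed to the limestone band, and none runs from the limestone band to the chalk bed either.
So the relative order of the chalk bed and the limestone band is not fixed by the given facts.

cannot be determined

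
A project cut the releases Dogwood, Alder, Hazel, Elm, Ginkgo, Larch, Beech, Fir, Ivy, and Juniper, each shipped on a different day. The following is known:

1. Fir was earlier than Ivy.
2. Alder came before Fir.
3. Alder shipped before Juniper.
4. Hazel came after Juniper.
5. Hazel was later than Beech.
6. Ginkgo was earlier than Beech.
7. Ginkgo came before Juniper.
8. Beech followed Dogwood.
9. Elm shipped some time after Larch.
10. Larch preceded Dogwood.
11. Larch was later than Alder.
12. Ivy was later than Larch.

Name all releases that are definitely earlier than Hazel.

Alder, Beech, Dogwood, Ginkgo, Juniper, Larch

Directly stated before Hazel: Beech and Juniper.
Alder reaches Hazel via Alder → Juniper → Hazel.
Dogwood reaches Hazel via Dogwood → Beech → Hazel.
Ginkgo reaches Hazel via Ginkgo → Beech → Hazel.
Likewise Larch reaches Hazel by chaining the stated constraints.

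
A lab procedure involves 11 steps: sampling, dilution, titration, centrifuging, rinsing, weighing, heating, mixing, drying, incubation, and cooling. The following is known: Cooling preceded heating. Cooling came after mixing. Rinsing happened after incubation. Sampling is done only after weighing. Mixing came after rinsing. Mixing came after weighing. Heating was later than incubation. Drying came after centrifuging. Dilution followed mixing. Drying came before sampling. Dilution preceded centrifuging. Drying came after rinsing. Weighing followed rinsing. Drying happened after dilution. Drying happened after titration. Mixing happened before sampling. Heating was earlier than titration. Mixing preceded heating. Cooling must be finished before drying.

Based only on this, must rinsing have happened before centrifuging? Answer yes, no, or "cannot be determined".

Chain the constraints: rinsing → mixing → dilution → centrifuging. Each link is directly stated, so rinsing comes before centrifuging.

yes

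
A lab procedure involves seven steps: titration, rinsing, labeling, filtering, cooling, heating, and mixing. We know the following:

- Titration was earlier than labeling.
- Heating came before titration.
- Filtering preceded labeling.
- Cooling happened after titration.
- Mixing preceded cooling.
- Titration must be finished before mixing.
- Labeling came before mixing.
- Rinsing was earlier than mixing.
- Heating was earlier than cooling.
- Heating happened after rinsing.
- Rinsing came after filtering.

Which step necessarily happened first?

filtering

Filtering has a chain of constraints placing it before every other step, so filtering must be first.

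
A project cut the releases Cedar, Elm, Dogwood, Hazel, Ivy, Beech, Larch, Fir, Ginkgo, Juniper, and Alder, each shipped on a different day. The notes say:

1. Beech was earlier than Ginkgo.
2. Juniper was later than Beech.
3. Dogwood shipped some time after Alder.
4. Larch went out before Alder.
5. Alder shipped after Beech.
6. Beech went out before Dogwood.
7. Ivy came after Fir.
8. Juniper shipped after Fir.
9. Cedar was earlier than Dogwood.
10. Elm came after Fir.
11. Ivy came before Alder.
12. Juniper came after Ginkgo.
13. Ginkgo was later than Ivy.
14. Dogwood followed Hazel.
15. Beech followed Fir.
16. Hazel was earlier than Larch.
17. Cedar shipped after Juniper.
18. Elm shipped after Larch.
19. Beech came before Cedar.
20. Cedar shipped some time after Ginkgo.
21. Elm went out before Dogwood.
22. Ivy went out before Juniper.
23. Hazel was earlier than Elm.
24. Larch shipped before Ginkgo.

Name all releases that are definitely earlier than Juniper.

Directly stated before Juniper: Beech, Fir, Ginkgo, and Ivy.
Hazel reaches Juniper via Hazel → Larch → Ginkgo → Juniper.
Larch reaches Juniper via Larch → Ginkgo → Juniper.
No chain forces Dogwood (or any of the others) ahead of Juniper.

Beech, Fir, Ginkgo, Hazel, Ivy, Larch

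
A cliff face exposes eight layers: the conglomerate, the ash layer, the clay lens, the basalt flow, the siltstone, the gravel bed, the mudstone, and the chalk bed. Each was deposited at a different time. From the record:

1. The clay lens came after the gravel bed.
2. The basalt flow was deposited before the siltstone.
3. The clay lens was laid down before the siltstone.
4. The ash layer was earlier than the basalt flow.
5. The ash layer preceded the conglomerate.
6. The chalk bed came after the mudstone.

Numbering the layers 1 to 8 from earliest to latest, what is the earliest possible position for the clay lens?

2

The gravel bed must come before the clay lens — 1 forced predecessor.
Nothing else is forced ahead of the clay lens, so its earliest slot is position 1 + 1 = 2.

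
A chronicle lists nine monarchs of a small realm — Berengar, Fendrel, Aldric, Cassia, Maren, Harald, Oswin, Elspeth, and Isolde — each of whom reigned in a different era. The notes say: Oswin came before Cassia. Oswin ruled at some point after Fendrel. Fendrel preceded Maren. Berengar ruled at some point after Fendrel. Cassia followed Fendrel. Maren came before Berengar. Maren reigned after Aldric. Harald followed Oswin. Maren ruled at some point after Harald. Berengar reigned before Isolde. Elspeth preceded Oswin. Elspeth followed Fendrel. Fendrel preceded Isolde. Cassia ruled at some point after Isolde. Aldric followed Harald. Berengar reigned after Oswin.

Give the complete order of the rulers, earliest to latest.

The constraints fix every adjacent pair, so only one ordering works:
Fendrel → Elspeth → Oswin → Harald → Aldric → Maren → Berengar → Isolde → Cassia.

Fendrel, Elspeth, Oswin, Harald, Aldric, Maren, Berengar, Isolde, Cassia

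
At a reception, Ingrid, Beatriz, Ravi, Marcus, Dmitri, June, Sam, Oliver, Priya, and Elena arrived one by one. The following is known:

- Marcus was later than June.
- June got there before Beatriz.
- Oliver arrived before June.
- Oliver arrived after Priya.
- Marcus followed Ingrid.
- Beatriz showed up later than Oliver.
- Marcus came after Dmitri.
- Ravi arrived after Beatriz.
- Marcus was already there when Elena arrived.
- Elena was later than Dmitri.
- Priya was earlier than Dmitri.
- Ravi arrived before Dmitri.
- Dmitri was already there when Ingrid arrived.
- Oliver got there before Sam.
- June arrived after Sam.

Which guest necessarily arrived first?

Priya has a chain of constraints placing them before every other guest, so Priya must be first.

Priya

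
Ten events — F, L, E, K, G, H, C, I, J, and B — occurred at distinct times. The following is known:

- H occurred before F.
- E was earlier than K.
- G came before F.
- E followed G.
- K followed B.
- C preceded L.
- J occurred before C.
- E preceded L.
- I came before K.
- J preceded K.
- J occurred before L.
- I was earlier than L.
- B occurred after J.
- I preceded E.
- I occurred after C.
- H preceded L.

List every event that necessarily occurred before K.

Directly stated before K: B, E, I, and J.
C reaches K via C → I → K.
G reaches K via G → E → K.

B, C, E, G, I, J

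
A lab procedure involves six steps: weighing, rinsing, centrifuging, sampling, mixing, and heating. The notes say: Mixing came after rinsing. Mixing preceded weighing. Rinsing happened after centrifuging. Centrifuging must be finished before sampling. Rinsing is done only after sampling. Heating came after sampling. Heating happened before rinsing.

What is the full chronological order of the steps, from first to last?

The constraints fix every adjacent pair, so only one ordering works:
centrifuging → sampling → heating → rinsing → mixing → weighing.

centrifuging, sampling, heating, rinsing, mixing, weighing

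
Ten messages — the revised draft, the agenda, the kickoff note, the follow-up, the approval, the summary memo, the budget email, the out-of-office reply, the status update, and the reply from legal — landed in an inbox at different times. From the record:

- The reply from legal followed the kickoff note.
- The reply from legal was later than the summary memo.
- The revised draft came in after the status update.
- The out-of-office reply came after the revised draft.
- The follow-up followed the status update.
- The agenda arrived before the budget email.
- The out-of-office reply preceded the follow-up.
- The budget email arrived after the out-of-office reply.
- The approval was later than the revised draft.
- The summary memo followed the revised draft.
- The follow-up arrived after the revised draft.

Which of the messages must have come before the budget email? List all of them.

the agenda, the out-of-office reply, the revised draft, the status update

Directly stated before the budget email: the agenda and the out-of-office reply.
The revised draft reaches the budget email via the revised draft → the out-of-office reply → the budget email.
The status update reaches the budget email via the status update → the revised draft → the out-of-office reply → the budget email.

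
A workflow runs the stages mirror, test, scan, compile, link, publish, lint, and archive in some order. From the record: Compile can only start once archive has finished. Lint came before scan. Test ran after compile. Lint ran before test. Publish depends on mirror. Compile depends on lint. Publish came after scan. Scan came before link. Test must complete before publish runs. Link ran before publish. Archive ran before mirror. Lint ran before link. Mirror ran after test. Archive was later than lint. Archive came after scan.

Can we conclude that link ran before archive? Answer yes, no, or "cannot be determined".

cannot be determined

No chain of stated constraints runs from link to archive, and none runs from archive to link either.
So the relative order of link and archive is not fixed by the given facts.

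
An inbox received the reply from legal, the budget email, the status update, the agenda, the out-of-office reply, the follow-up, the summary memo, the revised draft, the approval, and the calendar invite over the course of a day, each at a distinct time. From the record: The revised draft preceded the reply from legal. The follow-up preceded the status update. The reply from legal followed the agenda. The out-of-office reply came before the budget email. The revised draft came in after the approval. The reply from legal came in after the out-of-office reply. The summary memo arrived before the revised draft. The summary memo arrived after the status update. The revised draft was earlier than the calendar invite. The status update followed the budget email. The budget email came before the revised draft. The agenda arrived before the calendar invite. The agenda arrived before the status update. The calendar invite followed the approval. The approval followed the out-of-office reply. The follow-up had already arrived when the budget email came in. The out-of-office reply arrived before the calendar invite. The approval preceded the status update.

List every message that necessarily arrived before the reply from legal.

the agenda, the approval, the budget email, the follow-up, the out-of-office reply, the revised draft, the status update, the summary memo

Directly stated before the reply from legal: the agenda, the out-of-office reply, and the revised draft.
The approval reaches the reply from legal via the approval → the revised draft → the reply from legal.
The budget email reaches the reply from legal via the budget email → the revised draft → the reply from legal.
The follow-up reaches the reply from legal via the follow-up → the budget email → the revised draft → the reply from legal.
Likewise the status update and the summary memo each reach the reply from legal by chaining the stated constraints.
No chain forces the calendar invite ahead of the reply from legal.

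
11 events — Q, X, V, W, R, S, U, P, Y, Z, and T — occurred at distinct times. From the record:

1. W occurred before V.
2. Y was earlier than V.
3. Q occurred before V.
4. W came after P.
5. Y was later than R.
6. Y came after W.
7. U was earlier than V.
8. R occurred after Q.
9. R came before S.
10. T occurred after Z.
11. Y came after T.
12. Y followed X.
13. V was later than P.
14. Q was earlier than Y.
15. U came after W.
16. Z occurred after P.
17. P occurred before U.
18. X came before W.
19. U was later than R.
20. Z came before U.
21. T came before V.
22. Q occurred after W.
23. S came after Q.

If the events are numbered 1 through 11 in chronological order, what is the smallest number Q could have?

P, W, and X must all come before Q — 3 forced predecessors.
Nothing else is forced ahead of Q, so its earliest slot is position 3 + 1 = 4.

4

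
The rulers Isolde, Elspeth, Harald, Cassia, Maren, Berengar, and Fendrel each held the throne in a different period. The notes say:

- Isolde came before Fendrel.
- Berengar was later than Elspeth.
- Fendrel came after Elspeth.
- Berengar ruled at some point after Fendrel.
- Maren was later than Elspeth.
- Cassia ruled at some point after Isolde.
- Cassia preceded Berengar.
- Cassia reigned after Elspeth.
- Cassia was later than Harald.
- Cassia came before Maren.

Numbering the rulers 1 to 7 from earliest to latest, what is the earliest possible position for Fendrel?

3

Elspeth and Isolde must both come before Fendrel — 2 forced predecessors.
Nothing else is forced ahead of Fendrel, so their earliest slot is position 2 + 1 = 3.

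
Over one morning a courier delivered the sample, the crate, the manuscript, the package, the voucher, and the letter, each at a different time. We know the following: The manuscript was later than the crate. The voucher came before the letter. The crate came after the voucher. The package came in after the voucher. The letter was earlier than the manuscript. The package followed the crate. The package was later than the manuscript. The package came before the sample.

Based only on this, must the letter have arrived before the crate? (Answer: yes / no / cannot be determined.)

No chain of stated constraints runs from the letter to the crate, and none runs from the crate to the letter either.
So the relative order of the letter and the crate is not fixed by the given facts.

cannot be determined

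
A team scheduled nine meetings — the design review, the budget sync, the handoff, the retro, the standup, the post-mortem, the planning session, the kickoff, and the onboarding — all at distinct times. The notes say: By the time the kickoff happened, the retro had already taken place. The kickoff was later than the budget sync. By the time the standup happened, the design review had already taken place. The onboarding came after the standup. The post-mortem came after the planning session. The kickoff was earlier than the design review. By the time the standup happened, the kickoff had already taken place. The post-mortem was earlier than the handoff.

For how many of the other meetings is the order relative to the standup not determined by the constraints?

3

Forced before the standup: the budget sync, the design review, the kickoff, and the retro; forced after the standup: the onboarding.
That leaves the handoff, the planning session, and the post-mortem with no forced order relative to the standup — 3.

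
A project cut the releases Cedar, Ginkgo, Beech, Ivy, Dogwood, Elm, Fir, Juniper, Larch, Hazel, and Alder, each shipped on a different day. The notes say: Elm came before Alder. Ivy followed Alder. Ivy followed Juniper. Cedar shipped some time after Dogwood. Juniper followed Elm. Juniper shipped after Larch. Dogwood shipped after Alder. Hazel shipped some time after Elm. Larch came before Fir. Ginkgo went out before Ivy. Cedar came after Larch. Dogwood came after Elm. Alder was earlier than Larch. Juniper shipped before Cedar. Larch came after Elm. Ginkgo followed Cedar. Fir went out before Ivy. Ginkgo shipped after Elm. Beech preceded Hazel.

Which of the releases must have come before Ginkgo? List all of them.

Alder, Cedar, Dogwood, Elm, Juniper, Larch

Directly stated before Ginkgo: Cedar and Elm.
Alder reaches Ginkgo via Alder → Dogwood → Cedar → Ginkgo.
Dogwood reaches Ginkgo via Dogwood → Cedar → Ginkgo.
Juniper reaches Ginkgo via Juniper → Cedar → Ginkgo.
Likewise Larch reaches Ginkgo by chaining the stated constraints.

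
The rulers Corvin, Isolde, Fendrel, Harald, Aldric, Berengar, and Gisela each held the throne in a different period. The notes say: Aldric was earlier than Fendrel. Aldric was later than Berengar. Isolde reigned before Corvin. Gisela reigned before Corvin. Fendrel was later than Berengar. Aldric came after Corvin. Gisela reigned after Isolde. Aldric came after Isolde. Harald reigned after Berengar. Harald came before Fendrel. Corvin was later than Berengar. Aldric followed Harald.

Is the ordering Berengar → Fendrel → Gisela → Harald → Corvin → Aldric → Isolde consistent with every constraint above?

The constraints require Aldric before Fendrel, but in the proposed sequence Fendrel appears ahead of Aldric. That one violation is enough.

no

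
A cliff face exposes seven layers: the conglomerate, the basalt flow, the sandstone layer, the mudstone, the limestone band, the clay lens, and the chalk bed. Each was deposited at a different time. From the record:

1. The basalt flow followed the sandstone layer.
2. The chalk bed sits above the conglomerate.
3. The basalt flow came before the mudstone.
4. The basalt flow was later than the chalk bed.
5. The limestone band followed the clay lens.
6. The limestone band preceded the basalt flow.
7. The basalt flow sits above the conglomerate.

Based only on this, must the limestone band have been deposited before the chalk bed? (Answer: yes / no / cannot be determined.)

No chain of stated constraints runs from the limestone band to the chalk bed, and none runs from the chalk bed to the limestone band either.
So the relative order of the limestone band and the chalk bed is not fixed by the given facts.

cannot be determined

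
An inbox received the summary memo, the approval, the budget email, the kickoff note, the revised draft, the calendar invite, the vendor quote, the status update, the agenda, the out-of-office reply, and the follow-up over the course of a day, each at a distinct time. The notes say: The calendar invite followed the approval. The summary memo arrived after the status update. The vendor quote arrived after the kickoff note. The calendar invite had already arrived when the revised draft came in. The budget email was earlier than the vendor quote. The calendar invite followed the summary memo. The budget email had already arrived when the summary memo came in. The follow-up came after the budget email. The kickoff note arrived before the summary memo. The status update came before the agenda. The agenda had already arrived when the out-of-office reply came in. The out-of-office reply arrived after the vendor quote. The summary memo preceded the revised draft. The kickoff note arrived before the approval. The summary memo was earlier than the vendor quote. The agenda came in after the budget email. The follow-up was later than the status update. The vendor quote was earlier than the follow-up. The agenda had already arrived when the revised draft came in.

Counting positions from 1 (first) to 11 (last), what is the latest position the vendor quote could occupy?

The vendor quote must come before the follow-up and the out-of-office reply — 2 messages forced after it.
Everything else can be placed before the vendor quote in some valid order, so the vendor quote can sit as late as position 11 − 2 = 9.

9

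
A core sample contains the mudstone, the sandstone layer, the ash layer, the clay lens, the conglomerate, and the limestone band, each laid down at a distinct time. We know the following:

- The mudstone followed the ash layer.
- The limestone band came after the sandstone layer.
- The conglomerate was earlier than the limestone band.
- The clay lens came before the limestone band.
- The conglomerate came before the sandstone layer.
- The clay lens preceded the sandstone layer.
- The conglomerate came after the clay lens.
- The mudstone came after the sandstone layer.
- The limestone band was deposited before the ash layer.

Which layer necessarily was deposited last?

Every other layer has a chain of constraints placing it before the mudstone, so the mudstone is last.

the mudstone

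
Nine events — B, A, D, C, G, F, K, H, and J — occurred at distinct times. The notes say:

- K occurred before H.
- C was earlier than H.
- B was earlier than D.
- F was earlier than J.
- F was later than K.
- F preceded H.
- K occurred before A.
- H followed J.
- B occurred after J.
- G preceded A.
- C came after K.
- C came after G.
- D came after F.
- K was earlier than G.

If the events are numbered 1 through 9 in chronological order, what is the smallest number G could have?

2

K must come before G — 1 forced predecessor.
Nothing else is forced ahead of G, so its earliest slot is position 1 + 1 = 2.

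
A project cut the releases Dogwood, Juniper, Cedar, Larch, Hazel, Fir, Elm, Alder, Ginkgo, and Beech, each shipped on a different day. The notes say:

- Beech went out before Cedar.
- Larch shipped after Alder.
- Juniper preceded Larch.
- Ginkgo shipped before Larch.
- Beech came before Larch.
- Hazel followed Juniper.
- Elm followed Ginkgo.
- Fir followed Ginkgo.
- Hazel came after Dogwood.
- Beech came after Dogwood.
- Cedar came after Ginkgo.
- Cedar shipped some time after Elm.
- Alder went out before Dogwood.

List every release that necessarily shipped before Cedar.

Directly stated before Cedar: Beech, Elm, and Ginkgo.
Alder reaches Cedar via Alder → Dogwood → Beech → Cedar.
Dogwood reaches Cedar via Dogwood → Beech → Cedar.

Alder, Beech, Dogwood, Elm, Ginkgo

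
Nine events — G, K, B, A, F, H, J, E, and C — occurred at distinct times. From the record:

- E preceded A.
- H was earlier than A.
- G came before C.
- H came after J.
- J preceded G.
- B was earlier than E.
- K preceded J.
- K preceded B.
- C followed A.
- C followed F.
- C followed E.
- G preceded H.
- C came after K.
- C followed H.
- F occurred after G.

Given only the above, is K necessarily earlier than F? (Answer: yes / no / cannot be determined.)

yes

Chain the constraints: K → J → G → F. Each link is directly stated, so K comes before F.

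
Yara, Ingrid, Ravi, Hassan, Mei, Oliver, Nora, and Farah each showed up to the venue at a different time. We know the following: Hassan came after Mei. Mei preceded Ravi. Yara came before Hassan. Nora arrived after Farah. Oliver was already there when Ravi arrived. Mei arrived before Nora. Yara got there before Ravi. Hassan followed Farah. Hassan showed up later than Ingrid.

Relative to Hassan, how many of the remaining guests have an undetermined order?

Forced before Hassan: Farah, Ingrid, Mei, and Yara.
That leaves Nora, Oliver, and Ravi with no forced order relative to Hassan — 3.

3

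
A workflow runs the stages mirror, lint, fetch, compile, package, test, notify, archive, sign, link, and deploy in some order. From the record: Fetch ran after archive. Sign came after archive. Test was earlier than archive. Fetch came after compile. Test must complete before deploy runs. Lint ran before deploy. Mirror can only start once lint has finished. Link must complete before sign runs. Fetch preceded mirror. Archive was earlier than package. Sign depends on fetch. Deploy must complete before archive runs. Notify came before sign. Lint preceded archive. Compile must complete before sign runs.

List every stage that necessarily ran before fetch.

archive, compile, deploy, lint, test

Directly stated before fetch: archive and compile.
Deploy reaches fetch via deploy → archive → fetch.
Lint reaches fetch via lint → archive → fetch.
Test reaches fetch via test → archive → fetch.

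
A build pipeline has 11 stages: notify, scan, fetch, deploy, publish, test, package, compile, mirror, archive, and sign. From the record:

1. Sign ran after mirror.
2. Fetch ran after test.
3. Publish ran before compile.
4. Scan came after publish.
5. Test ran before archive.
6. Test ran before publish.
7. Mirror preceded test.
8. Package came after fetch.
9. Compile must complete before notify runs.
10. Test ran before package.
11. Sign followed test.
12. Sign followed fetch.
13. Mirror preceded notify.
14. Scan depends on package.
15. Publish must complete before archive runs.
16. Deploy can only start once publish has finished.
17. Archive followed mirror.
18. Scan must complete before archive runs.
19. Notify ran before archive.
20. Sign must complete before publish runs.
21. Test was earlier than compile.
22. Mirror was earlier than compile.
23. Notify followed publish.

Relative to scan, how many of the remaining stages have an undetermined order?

3

Forced before scan: fetch, mirror, package, publish, sign, and test; forced after scan: archive.
That leaves compile, deploy, and notify with no forced order relative to scan — 3.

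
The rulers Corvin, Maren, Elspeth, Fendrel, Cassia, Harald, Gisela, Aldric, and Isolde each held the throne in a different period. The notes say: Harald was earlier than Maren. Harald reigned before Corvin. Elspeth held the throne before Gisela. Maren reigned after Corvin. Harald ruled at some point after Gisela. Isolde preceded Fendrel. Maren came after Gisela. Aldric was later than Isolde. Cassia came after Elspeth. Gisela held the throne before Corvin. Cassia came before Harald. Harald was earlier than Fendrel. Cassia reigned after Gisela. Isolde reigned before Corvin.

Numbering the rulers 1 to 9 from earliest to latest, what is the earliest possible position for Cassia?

3

Elspeth and Gisela must both come before Cassia — 2 forced predecessors.
Nothing else is forced ahead of Cassia, so their earliest slot is position 2 + 1 = 3.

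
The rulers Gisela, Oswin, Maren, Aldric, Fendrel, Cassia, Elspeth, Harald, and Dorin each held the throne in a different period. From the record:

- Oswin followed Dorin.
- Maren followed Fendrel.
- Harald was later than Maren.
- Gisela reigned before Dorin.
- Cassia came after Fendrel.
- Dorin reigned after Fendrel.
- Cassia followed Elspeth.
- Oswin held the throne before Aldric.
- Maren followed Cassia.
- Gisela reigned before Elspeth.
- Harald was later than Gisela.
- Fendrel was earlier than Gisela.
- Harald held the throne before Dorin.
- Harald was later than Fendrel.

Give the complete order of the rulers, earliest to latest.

Fendrel, Gisela, Elspeth, Cassia, Maren, Harald, Dorin, Oswin, Aldric

The constraints fix every adjacent pair, so only one ordering works:
Fendrel → Gisela → Elspeth → Cassia → Maren → Harald → Dorin → Oswin → Aldric.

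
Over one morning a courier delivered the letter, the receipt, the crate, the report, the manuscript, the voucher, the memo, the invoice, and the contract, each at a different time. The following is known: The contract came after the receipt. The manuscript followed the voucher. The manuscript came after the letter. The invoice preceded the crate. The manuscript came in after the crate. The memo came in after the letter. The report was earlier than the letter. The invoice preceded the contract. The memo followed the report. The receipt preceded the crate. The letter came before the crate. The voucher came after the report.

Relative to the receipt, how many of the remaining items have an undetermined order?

Forced after the receipt: the contract, the crate, and the manuscript.
That leaves the invoice, the letter, the memo, the report, and the voucher with no forced order relative to the receipt — 5.

5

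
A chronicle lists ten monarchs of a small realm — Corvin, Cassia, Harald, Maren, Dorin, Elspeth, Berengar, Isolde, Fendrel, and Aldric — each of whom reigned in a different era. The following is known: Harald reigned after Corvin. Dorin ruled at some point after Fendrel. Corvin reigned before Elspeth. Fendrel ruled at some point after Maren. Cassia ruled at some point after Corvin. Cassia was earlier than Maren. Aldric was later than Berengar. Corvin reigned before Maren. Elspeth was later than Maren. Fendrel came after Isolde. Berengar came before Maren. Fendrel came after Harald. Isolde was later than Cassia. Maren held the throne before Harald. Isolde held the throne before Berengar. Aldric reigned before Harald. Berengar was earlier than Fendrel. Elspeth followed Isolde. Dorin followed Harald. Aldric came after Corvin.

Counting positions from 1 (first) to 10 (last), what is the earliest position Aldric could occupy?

Berengar, Cassia, Corvin, and Isolde must all come before Aldric — 4 forced predecessors.
Nothing else is forced ahead of Aldric, so their earliest slot is position 4 + 1 = 5.

5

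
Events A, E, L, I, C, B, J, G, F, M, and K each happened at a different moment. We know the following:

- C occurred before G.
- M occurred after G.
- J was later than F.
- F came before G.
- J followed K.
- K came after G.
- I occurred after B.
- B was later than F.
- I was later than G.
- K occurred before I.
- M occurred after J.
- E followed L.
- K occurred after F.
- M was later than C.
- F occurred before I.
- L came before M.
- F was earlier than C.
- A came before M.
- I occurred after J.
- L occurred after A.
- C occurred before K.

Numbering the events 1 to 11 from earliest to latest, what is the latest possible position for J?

9

J must come before I and M — 2 events forced after it.
Everything else can be placed before J in some valid order, so J can sit as late as position 11 − 2 = 9.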